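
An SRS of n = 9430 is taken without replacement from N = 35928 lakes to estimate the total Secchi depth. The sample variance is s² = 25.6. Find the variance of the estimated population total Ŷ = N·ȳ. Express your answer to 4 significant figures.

2.584 × 10^6

Var(Ŷ) = N²·Var(ȳ) = N²·(1 − n/N)·s²/n.
f = 9430/35928 = 0.26246938; Var(ȳ) = 0.73753062·25.6/9430 = 0.002002204.
Var(Ŷ) = 35928² · 0.002002204 = 2.5844873 × 10^6.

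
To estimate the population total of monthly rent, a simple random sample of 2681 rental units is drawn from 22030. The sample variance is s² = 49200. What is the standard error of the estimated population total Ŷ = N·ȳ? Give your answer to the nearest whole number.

Var(Ŷ) = N²·Var(ȳ) = N²·(1 − n/N)·s²/n.
f = 2681/22030 = 0.12169768; Var(ȳ) = 0.87830232·49200/2681 = 16.118043.
Var(Ŷ) = 22030² · 16.118043 = 7.8224231 × 10^9.
SE(Ŷ) = √(7.8224231 × 10^9) = 88444.

88444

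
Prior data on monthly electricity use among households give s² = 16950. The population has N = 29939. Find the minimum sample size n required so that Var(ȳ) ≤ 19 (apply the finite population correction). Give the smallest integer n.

867

Without fpc, n₀ = s²/D = 16950/19 = 892.1053.
With fpc, (1 − n/N)·s²/n ≤ D requires n ≥ n₀/(1 + n₀/N) = 892.1053/(1 + 892.1053/29939) = 866.2920.
Rounding up, n = 867.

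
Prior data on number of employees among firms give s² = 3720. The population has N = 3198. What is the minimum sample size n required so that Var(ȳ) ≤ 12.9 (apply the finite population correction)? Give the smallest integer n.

265

Without fpc, n₀ = s²/D = 3720/12.9 = 288.3721.
With fpc, (1 − n/N)·s²/n ≤ D requires n ≥ n₀/(1 + n₀/N) = 288.3721/(1 + 288.3721/3198) = 264.5197.
Rounding up, n = 265.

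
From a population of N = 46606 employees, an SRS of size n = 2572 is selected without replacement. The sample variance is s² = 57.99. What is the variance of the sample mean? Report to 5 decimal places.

0.02130

Under SRS without replacement, Var(ȳ) = (1 − f)·s²/n with f = n/N = 2572/46606 = 0.05518603.
Var(ȳ) = (1 − 0.05518603)·57.99/2572 = 0.94481397·0.022546656 = 0.021302396.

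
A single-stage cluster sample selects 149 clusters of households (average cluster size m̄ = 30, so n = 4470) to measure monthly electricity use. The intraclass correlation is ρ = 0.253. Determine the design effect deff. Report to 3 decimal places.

deff = 1 + (30 − 1)·0.253 = 1 + 7.337 = 8.337.

8.337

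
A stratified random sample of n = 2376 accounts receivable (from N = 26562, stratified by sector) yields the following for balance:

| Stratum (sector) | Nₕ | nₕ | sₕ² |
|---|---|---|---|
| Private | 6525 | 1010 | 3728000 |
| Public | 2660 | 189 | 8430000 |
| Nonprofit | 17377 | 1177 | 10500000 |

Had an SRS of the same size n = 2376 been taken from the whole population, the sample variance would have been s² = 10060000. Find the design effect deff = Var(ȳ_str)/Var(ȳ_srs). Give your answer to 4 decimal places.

1.0799

Var(ȳ_str) = Σ Wₕ²(1−fₕ)sₕ²/nₕ with Wₕ = Nₕ/26562:
  Private: (6525/26562)²·(1−1010/6525)·3728000/1010 = 188.26042
  Public: (2660/26562)²·(1−189/2660)·8430000/189 = 415.52639
  Nonprofit: (17377/26562)²·(1−1177/17377)·10500000/1177 = 3559.4353
  → Var(ȳ_str) = 4163.2221.
Var(ȳ_srs) = (1 − 2376/26562)·10060000/2376 = 3855.2702.
deff = 4163.2221 / 3855.2702 = 1.0799.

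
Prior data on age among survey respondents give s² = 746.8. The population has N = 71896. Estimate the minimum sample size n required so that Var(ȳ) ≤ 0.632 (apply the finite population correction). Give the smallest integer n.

1163

Without fpc, n₀ = s²/D = 746.8/0.632 = 1181.6456.
With fpc, (1 − n/N)·s²/n ≤ D requires n ≥ n₀/(1 + n₀/N) = 1181.6456/(1 + 1181.6456/71896) = 1162.5387.
Rounding up, n = 1163.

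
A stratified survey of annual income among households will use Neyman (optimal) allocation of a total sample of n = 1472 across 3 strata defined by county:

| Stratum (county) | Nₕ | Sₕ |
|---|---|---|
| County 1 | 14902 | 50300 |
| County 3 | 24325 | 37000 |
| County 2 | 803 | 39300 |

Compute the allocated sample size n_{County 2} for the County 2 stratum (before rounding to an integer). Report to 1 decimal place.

Neyman allocation: nₕ = n·NₕSₕ / Σⱼ NⱼSⱼ.
Σ NⱼSⱼ = 14902·50300 + 24325·37000 + 803·39300 = 1.6811535 × 10^9.
n_{County 2} = 1472·803·39300 / (1.6811535 × 10^9) = 27.6.

27.6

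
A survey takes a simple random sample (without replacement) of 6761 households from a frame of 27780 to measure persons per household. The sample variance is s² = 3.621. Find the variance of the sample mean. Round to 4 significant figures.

Under SRS without replacement, Var(ȳ) = (1 − f)·s²/n with f = n/N = 6761/27780 = 0.24337653.
Var(ȳ) = (1 − 0.24337653)·3.621/6761 = 0.75662347·5.3557166 × 10^-4 = 4.0522609 × 10^-4.

4.052 × 10^-4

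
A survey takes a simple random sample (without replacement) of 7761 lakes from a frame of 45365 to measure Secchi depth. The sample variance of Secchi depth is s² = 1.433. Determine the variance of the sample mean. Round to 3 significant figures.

Under SRS without replacement, Var(ȳ) = (1 − f)·s²/n with f = n/N = 7761/45365 = 0.17107903.
Var(ȳ) = (1 − 0.17107903)·1.433/7761 = 0.82892097·1.8464115 × 10^-4 = 1.5305293 × 10^-4.

1.53 × 10^-4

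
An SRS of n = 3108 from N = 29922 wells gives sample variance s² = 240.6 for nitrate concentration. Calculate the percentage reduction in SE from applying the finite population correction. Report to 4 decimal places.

f = n/N = 3108/29922 = 0.10387006.
SE_no-fpc = √(s²/n) = 0.27823215; SE_fpc = √((1−f)s²/n) = 0.26338607.
Ratio = √(1−f) = 0.94664140. Reduction = 100·(1 − 0.94664140) = 5.3359%.

5.3359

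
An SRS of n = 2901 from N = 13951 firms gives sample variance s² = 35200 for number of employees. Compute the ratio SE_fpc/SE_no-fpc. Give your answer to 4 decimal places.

0.8900

f = n/N = 2901/13951 = 0.20794208.
SE_no-fpc = √(s²/n) = 3.4833528; SE_fpc = √((1−f)s²/n) = 3.1001017.
Ratio = √(1−f) = 0.88997636.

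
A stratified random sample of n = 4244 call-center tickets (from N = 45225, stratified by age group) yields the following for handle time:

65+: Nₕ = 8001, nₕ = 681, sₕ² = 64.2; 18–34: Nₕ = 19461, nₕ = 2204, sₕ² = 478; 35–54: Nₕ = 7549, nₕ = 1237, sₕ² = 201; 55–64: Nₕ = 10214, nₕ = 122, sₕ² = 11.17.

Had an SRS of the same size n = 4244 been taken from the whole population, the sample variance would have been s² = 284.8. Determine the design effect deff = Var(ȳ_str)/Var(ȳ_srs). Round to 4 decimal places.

0.7682

Var(ȳ_str) = Σ Wₕ²(1−fₕ)sₕ²/nₕ with Wₕ = Nₕ/45225:
  65+: (8001/45225)²·(1−681/8001)·64.2/681 = 0.0026995173
  18–34: (19461/45225)²·(1−2204/19461)·478/2204 = 0.035611446
  35–54: (7549/45225)²·(1−1237/7549)·201/1237 = 0.0037855207
  55–64: (10214/45225)²·(1−122/10214)·11.17/122 = 0.0046143368
  → Var(ȳ_str) = 0.046710821.
Var(ȳ_srs) = (1 − 4244/45225)·284.8/4244 = 0.060809101.
deff = 0.046710821 / 0.060809101 = 0.7682.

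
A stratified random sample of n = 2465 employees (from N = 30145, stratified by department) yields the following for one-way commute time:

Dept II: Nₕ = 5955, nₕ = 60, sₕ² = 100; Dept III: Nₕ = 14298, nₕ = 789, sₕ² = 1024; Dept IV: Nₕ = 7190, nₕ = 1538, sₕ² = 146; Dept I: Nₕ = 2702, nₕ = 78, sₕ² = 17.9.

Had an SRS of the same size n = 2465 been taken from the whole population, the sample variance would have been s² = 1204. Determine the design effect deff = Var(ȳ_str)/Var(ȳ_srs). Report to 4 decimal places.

Var(ȳ_str) = Σ Wₕ²(1−fₕ)sₕ²/nₕ with Wₕ = Nₕ/30145:
  Dept II: (5955/30145)²·(1−60/5955)·100/60 = 0.064384859
  Dept III: (14298/30145)²·(1−789/14298)·1024/789 = 0.27586136
  Dept IV: (7190/30145)²·(1−1538/7190)·146/1538 = 0.0042451886
  Dept I: (2702/30145)²·(1−78/2702)·17.9/78 = 0.0017905111
  → Var(ȳ_str) = 0.34628192.
Var(ȳ_srs) = (1 − 2465/30145)·1204/2465 = 0.44849785.
deff = 0.34628192 / 0.44849785 = 0.7721.

0.7721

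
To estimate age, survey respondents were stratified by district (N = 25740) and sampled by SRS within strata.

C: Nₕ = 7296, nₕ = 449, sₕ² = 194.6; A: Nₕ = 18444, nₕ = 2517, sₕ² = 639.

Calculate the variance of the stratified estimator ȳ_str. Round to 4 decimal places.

Var(ȳ_str) = Σₕ Wₕ²(1 − fₕ)sₕ²/nₕ with Wₕ = Nₕ/N, N = 25740.
C: Wₕ = 0.28344988; term = 0.28344988²·(1 − 0.06154057)·194.6/449 = 0.032678684.
A: Wₕ = 0.71655012; term = 0.71655012²·(1 − 0.13646714)·639/2517 = 0.11256144.
Sum = 0.14524012.

0.1452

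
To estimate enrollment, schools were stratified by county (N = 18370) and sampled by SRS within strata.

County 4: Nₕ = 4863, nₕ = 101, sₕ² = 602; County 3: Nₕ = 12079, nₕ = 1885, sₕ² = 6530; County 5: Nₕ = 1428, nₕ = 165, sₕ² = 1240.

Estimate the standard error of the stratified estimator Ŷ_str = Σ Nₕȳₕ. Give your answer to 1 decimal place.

Var(Ŷ_str) = Σₕ Nₕ²(1 − fₕ)sₕ²/nₕ.
County 4: 4863²·(1 − 101/4863)·602/101 = 1.380285 × 10^8.
County 3: 12079²·(1 − 1885/12079)·6530/1885 = 4.2655736 × 10^8.
County 5: 1428²·(1 − 165/1428)·1240/165 = 1.3554057 × 10^7.
Sum = 5.7813992 × 10^8.
SE = √(5.7813992 × 10^8) = 24044.5.

24044.5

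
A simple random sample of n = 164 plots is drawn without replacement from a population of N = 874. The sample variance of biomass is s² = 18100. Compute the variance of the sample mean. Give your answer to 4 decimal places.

89.6565

Under SRS without replacement, Var(ȳ) = (1 − f)·s²/n with f = n/N = 164/874 = 0.18764302.
Var(ȳ) = (1 − 0.18764302)·18100/164 = 0.81235698·110.36585 = 89.656472.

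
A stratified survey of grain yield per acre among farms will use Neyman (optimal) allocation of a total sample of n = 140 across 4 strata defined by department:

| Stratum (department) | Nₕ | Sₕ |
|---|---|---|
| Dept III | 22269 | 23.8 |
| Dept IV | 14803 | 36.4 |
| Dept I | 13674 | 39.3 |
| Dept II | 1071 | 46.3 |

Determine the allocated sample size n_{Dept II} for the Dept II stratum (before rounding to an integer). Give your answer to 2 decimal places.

Neyman allocation: nₕ = n·NₕSₕ / Σⱼ NⱼSⱼ.
Σ NⱼSⱼ = 22269·23.8 + 14803·36.4 + 13674·39.3 + 1071·46.3 = 1.6558069 × 10^6.
n_{Dept II} = 140·1071·46.3 / (1.6558069 × 10^6) = 4.19.

4.19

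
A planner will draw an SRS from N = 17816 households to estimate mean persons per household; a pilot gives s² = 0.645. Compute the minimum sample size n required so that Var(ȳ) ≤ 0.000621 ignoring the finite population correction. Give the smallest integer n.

1039

Without fpc, n₀ = s²/D = 0.645/0.000621 = 1038.6473.
Rounding up, n = 1039.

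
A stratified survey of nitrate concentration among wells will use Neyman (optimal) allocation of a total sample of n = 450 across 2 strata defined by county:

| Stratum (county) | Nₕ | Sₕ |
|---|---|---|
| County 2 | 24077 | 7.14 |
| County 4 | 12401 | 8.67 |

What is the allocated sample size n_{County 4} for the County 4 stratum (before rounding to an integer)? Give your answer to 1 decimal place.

Neyman allocation: nₕ = n·NₕSₕ / Σⱼ NⱼSⱼ.
Σ NⱼSⱼ = 24077·7.14 + 12401·8.67 = 279426.45.
n_{County 4} = 450·12401·8.67 / 279426.45 = 173.1.

173.1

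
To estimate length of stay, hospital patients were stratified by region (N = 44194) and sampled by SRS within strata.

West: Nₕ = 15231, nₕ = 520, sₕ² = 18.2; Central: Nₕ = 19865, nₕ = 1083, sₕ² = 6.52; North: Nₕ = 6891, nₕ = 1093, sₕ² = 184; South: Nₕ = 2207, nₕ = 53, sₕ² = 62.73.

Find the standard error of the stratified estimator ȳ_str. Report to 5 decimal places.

0.10719

Var(ȳ_str) = Σₕ Wₕ²(1 − fₕ)sₕ²/nₕ with Wₕ = Nₕ/N, N = 44194.
West: Wₕ = 0.34463954; term = 0.34463954²·(1 − 0.03414090)·18.2/520 = 0.0040152449.
Central: Wₕ = 0.44949541; term = 0.44949541²·(1 − 0.05451800)·6.52/1083 = 0.0011500664.
North: Wₕ = 0.15592614; term = 0.15592614²·(1 − 0.15861268)·184/1093 = 0.0034437491.
South: Wₕ = 0.04993891; term = 0.04993891²·(1 − 0.02401450)·62.73/53 = 0.0028808512.
Sum = 0.011489912.
SE = √(0.011489912) = 0.10719.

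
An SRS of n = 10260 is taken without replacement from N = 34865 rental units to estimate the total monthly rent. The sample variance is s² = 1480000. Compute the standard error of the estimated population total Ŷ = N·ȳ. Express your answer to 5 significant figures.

Var(Ŷ) = N²·Var(ȳ) = N²·(1 − n/N)·s²/n.
f = 10260/34865 = 0.29427793; Var(ȳ) = 0.70572207·1480000/10260 = 101.80006.
Var(Ŷ) = 34865² · 101.80006 = 1.2374492 × 10^11.
SE(Ŷ) = √(1.2374492 × 10^11) = 351770.

351770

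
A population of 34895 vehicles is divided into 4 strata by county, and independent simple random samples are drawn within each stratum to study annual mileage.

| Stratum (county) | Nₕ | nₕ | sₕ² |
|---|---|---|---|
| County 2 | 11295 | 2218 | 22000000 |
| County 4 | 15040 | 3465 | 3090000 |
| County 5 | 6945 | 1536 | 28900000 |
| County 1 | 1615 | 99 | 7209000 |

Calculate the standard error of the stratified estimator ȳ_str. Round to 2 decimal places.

Var(ȳ_str) = Σₕ Wₕ²(1 − fₕ)sₕ²/nₕ with Wₕ = Nₕ/N, N = 34895.
County 2: Wₕ = 0.32368534; term = 0.32368534²·(1 − 0.19637008)·22000000/2218 = 835.14773.
County 4: Wₕ = 0.43100731; term = 0.43100731²·(1 − 0.23038564)·3090000/3465 = 127.49633.
County 5: Wₕ = 0.19902565; term = 0.19902565²·(1 − 0.22116631)·28900000/1536 = 580.4562.
County 1: Wₕ = 0.04628170; term = 0.04628170²·(1 − 0.06130031)·7209000/99 = 146.41486.
Sum = 1689.5151.
SE = √(1689.5151) = 41.10.

41.10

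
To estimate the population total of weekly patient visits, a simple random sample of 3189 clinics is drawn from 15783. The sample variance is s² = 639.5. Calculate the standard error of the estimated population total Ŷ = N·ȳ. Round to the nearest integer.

Var(Ŷ) = N²·Var(ȳ) = N²·(1 − n/N)·s²/n.
f = 3189/15783 = 0.20205284; Var(ȳ) = 0.79794716·639.5/3189 = 0.1600148.
Var(Ŷ) = 15783² · 0.1600148 = 3.9860181 × 10^7.
SE(Ŷ) = √(3.9860181 × 10^7) = 6313.

6313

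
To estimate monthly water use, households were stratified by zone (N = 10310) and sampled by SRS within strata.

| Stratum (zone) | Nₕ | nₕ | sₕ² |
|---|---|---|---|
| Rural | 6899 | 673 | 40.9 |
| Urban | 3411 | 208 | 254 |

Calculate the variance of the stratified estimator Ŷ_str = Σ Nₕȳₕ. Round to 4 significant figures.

1.595 × 10^7

Var(Ŷ_str) = Σₕ Nₕ²(1 − fₕ)sₕ²/nₕ.
Rural: 6899²·(1 − 673/6899)·40.9/673 = 2.6103786 × 10^6.
Urban: 3411²·(1 − 208/3411)·254/208 = 1.3341635 × 10^7.
Sum = 1.5952014 × 10^7.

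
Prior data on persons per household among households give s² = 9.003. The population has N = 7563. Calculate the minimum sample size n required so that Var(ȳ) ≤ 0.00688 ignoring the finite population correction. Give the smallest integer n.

Without fpc, n₀ = s²/D = 9.003/0.00688 = 1308.5756.
Rounding up, n = 1309.

1309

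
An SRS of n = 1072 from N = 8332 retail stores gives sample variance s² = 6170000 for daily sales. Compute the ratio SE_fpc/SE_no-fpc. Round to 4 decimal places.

0.9335

f = n/N = 1072/8332 = 0.12866059.
SE_no-fpc = √(s²/n) = 75.865651; SE_fpc = √((1−f)s²/n) = 70.817219.
Ratio = √(1−f) = 0.93345563.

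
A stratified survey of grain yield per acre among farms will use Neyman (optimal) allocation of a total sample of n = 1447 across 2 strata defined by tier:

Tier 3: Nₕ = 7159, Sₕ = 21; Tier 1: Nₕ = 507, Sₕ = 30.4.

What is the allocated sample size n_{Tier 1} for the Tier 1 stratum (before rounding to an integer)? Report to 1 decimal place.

Neyman allocation: nₕ = n·NₕSₕ / Σⱼ NⱼSⱼ.
Σ NⱼSⱼ = 7159·21 + 507·30.4 = 165751.8.
n_{Tier 1} = 1447·507·30.4 / 165751.8 = 134.6.

134.6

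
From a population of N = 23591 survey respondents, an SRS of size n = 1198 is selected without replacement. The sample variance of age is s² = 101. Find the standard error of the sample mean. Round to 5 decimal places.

0.28289

Under SRS without replacement, Var(ȳ) = (1 − f)·s²/n with f = n/N = 1198/23591 = 0.05078208.
Var(ȳ) = (1 − 0.05078208)·101/1198 = 0.94921792·0.084307179 = 0.080025885.
SE(ȳ) = √(0.080025885) = 0.28289.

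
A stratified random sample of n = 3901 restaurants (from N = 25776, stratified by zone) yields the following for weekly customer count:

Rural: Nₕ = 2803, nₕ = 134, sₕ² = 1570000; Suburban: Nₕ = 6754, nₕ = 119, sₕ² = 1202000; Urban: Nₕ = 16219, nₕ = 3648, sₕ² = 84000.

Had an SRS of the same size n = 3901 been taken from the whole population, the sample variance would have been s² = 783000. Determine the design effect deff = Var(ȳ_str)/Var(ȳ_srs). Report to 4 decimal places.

4.8155

Var(ȳ_str) = Σ Wₕ²(1−fₕ)sₕ²/nₕ with Wₕ = Nₕ/25776:
  Rural: (2803/25776)²·(1−134/2803)·1570000/134 = 131.92754
  Suburban: (6754/25776)²·(1−119/6754)·1202000/119 = 681.2844
  Urban: (16219/25776)²·(1−3648/16219)·84000/3648 = 7.0662225
  → Var(ȳ_str) = 820.27816.
Var(ȳ_srs) = (1 − 3901/25776)·783000/3901 = 170.34067.
deff = 820.27816 / 170.34067 = 4.8155.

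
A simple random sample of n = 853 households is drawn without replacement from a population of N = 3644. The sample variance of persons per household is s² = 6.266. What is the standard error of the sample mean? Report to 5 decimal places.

Under SRS without replacement, Var(ȳ) = (1 − f)·s²/n with f = n/N = 853/3644 = 0.23408342.
Var(ȳ) = (1 − 0.23408342)·6.266/853 = 0.76591658·0.0073458382 = 0.0056262992.
SE(ȳ) = √(0.0056262992) = 0.07501.

0.07501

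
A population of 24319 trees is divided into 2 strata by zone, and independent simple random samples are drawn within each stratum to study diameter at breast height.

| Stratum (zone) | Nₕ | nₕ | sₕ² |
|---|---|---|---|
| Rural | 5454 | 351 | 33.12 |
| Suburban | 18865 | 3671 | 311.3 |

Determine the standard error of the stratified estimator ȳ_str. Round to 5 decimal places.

Var(ȳ_str) = Σₕ Wₕ²(1 − fₕ)sₕ²/nₕ with Wₕ = Nₕ/N, N = 24319.
Rural: Wₕ = 0.22426909; term = 0.22426909²·(1 − 0.06435644)·33.12/351 = 0.0044405063.
Suburban: Wₕ = 0.77573091; term = 0.77573091²·(1 − 0.19459316)·311.3/3671 = 0.041099093.
Sum = 0.045539599.
SE = √(0.045539599) = 0.21340.

0.21340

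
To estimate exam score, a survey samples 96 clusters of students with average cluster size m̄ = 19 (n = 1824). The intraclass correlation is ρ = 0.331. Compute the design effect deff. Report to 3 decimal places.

deff = 1 + (19 − 1)·0.331 = 1 + 5.958 = 6.958.

6.958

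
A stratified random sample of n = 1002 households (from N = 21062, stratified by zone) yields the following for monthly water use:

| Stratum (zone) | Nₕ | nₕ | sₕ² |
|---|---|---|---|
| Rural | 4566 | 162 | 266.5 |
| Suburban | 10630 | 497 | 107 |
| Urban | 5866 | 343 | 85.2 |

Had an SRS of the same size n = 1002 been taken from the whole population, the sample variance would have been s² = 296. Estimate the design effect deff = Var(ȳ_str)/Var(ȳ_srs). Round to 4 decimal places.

Var(ȳ_str) = Σ Wₕ²(1−fₕ)sₕ²/nₕ with Wₕ = Nₕ/21062:
  Rural: (4566/21062)²·(1−162/4566)·266.5/162 = 0.074570353
  Suburban: (10630/21062)²·(1−497/10630)·107/497 = 0.052275655
  Urban: (5866/21062)²·(1−343/5866)·85.2/343 = 0.018141089
  → Var(ȳ_str) = 0.1449871.
Var(ȳ_srs) = (1 − 1002/21062)·296/1002 = 0.28135544.
deff = 0.1449871 / 0.28135544 = 0.5153.

0.5153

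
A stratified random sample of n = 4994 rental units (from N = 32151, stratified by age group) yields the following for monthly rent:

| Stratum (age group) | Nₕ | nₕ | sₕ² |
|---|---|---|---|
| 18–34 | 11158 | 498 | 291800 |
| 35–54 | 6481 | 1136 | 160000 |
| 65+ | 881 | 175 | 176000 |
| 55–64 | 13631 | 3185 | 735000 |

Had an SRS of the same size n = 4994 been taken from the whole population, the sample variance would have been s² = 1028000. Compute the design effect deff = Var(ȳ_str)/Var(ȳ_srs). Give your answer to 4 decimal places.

0.6012

Var(ȳ_str) = Σ Wₕ²(1−fₕ)sₕ²/nₕ with Wₕ = Nₕ/32151:
  18–34: (11158/32151)²·(1−498/11158)·291800/498 = 67.423382
  35–54: (6481/32151)²·(1−1136/6481)·160000/1136 = 4.7200045
  65+: (881/32151)²·(1−175/881)·176000/175 = 0.60515449
  55–64: (13631/32151)²·(1−3185/13631)·735000/3185 = 31.788254
  → Var(ȳ_str) = 104.53679.
Var(ȳ_srs) = (1 − 4994/32151)·1028000/4994 = 173.87289.
deff = 104.53679 / 173.87289 = 0.6012.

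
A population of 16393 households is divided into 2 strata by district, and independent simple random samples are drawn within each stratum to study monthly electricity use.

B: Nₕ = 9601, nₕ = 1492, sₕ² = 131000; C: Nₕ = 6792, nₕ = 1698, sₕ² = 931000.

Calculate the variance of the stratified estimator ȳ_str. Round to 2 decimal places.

96.03

Var(ȳ_str) = Σₕ Wₕ²(1 − fₕ)sₕ²/nₕ with Wₕ = Nₕ/N, N = 16393.
B: Wₕ = 0.58567681; term = 0.58567681²·(1 − 0.15540048)·131000/1492 = 25.437204.
C: Wₕ = 0.41432319; term = 0.41432319²·(1 − 0.25000000)·931000/1698 = 70.59139.
Sum = 96.028594.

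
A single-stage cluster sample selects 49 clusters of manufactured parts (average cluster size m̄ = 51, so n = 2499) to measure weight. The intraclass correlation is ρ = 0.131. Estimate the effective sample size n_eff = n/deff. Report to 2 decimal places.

deff = 1 + (51 − 1)·0.131 = 1 + 6.55 = 7.55.
n_eff = 2499 / 7.55 = 330.99.

330.99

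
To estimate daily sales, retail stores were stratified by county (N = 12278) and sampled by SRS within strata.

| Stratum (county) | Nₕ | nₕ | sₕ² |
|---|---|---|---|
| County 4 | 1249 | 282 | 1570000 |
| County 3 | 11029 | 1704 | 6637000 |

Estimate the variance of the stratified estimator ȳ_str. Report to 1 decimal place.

Var(ȳ_str) = Σₕ Wₕ²(1 − fₕ)sₕ²/nₕ with Wₕ = Nₕ/N, N = 12278.
County 4: Wₕ = 0.10172667; term = 0.10172667²·(1 − 0.22578062)·1570000/282 = 44.605067.
County 3: Wₕ = 0.89827333; term = 0.89827333²·(1 − 0.15450177)·6637000/1704 = 2657.2471.
Sum = 2701.8522.

2701.9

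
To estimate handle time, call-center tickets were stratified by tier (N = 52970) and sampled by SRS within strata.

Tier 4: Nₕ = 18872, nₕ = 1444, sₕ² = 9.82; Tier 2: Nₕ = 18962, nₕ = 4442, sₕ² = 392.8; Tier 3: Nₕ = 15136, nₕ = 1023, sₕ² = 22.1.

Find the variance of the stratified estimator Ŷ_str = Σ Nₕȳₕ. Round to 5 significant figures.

Var(Ŷ_str) = Σₕ Nₕ²(1 − fₕ)sₕ²/nₕ.
Tier 4: 18872²·(1 − 1444/18872)·9.82/1444 = 2.2367105 × 10^6.
Tier 2: 18962²·(1 − 4442/18962)·392.8/4442 = 2.4346901 × 10^7.
Tier 3: 15136²·(1 − 1023/15136)·22.1/1023 = 4.6147385 × 10^6.
Sum = 3.119835 × 10^7.

3.1198 × 10^7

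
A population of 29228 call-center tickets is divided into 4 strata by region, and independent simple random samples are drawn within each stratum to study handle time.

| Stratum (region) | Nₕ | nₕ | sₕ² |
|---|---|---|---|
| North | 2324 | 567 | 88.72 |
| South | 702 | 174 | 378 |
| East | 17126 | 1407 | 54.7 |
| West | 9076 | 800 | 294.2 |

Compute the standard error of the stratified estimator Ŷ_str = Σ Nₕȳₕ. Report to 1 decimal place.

6287.5

Var(Ŷ_str) = Σₕ Nₕ²(1 − fₕ)sₕ²/nₕ.
North: 2324²·(1 − 567/2324)·88.72/567 = 638919.82.
South: 702²·(1 − 174/702)·378/174 = 805218.21.
East: 17126²·(1 − 1407/17126)·54.7/1407 = 1.046584 × 10^7.
West: 9076²·(1 − 800/9076)·294.2/800 = 2.7622797 × 10^7.
Sum = 3.9532775 × 10^7.
SE = √(3.9532775 × 10^7) = 6287.5.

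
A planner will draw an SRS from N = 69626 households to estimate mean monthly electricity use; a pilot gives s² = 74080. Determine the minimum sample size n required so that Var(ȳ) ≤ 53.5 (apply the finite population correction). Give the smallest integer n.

Without fpc, n₀ = s²/D = 74080/53.5 = 1384.6729.
With fpc, (1 − n/N)·s²/n ≤ D requires n ≥ n₀/(1 + n₀/N) = 1384.6729/(1 + 1384.6729/69626) = 1357.6725.
Rounding up, n = 1358.

1358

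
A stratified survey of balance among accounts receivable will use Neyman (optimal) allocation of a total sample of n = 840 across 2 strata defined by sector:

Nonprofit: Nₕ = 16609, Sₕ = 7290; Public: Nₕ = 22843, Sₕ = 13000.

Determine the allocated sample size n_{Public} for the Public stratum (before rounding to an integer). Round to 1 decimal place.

Neyman allocation: nₕ = n·NₕSₕ / Σⱼ NⱼSⱼ.
Σ NⱼSⱼ = 16609·7290 + 22843·13000 = 4.1803861 × 10^8.
n_{Public} = 840·22843·13000 / (4.1803861 × 10^8) = 596.7.

596.7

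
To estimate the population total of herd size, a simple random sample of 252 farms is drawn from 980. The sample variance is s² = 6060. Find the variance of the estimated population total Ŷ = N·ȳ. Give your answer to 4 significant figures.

Var(Ŷ) = N²·Var(ȳ) = N²·(1 − n/N)·s²/n.
f = 252/980 = 0.25714286; Var(ȳ) = 0.74285714·6060/252 = 17.863946.
Var(Ŷ) = 980² · 17.863946 = 1.7156534 × 10^7.

1.716 × 10^7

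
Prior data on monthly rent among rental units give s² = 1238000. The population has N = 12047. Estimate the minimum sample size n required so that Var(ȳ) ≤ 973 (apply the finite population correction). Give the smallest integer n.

1151

Without fpc, n₀ = s²/D = 1238000/973 = 1272.3535.
With fpc, (1 − n/N)·s²/n ≤ D requires n ≥ n₀/(1 + n₀/N) = 1272.3535/(1 + 1272.3535/12047) = 1150.8098.
Rounding up, n = 1151.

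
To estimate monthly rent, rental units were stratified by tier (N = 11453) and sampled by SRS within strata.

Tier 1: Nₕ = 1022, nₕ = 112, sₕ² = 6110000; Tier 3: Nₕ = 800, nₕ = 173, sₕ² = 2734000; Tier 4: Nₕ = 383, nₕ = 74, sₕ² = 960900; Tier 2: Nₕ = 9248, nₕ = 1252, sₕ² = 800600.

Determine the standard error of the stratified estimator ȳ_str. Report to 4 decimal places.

28.6257

Var(ȳ_str) = Σₕ Wₕ²(1 − fₕ)sₕ²/nₕ with Wₕ = Nₕ/N, N = 11453.
Tier 1: Wₕ = 0.08923426; term = 0.08923426²·(1 − 0.10958904)·6110000/112 = 386.79153.
Tier 3: Wₕ = 0.06985069; term = 0.06985069²·(1 − 0.21625000)·2734000/173 = 60.432619.
Tier 4: Wₕ = 0.03344102; term = 0.03344102²·(1 − 0.19321149)·960900/74 = 11.715618.
Tier 2: Wₕ = 0.80747402; term = 0.80747402²·(1 − 0.13538062)·800600/1252 = 360.4901.
Sum = 819.42987.
SE = √(819.42987) = 28.6257.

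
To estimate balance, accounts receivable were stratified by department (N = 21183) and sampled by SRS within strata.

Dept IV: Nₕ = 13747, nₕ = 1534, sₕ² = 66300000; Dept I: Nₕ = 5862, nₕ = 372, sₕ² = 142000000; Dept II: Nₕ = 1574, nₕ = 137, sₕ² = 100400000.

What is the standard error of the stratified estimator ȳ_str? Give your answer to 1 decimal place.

Var(ȳ_str) = Σₕ Wₕ²(1 − fₕ)sₕ²/nₕ with Wₕ = Nₕ/N, N = 21183.
Dept IV: Wₕ = 0.64896379; term = 0.64896379²·(1 − 0.11158798)·66300000/1534 = 16171.248.
Dept I: Wₕ = 0.27673134; term = 0.27673134²·(1 − 0.06345957)·142000000/372 = 27377.175.
Dept II: Wₕ = 0.07430487; term = 0.07430487²·(1 − 0.08703939)·100400000/137 = 3694.024.
Sum = 47242.447.
SE = √(47242.447) = 217.4.

217.4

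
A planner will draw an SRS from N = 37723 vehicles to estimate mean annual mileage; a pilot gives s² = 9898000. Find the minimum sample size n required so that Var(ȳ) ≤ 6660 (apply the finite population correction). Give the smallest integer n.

1430

Without fpc, n₀ = s²/D = 9898000/6660 = 1486.1862.
With fpc, (1 − n/N)·s²/n ≤ D requires n ≥ n₀/(1 + n₀/N) = 1486.1862/(1 + 1486.1862/37723) = 1429.8538.
Rounding up, n = 1430.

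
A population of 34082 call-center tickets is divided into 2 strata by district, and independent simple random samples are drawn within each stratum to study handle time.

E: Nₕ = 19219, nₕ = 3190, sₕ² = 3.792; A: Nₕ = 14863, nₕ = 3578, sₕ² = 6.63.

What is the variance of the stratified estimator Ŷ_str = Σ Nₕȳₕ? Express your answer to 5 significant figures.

Var(Ŷ_str) = Σₕ Nₕ²(1 − fₕ)sₕ²/nₕ.
E: 19219²·(1 − 3190/19219)·3.792/3190 = 366197.07.
A: 14863²·(1 − 3578/14863)·6.63/3578 = 310800.16.
Sum = 676997.23.

677000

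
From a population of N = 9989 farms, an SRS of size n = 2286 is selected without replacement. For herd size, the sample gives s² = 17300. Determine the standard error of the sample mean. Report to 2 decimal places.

2.42

Under SRS without replacement, Var(ȳ) = (1 − f)·s²/n with f = n/N = 2286/9989 = 0.22885174.
Var(ȳ) = (1 − 0.22885174)·17300/2286 = 0.77114826·7.567804 = 5.8358989.
SE(ȳ) = √(5.8358989) = 2.42.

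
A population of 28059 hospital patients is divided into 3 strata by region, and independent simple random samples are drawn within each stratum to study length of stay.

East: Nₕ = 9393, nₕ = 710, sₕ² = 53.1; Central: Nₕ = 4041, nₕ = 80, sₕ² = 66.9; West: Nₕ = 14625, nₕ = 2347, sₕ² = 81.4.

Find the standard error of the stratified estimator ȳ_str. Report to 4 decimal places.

0.1807

Var(ȳ_str) = Σₕ Wₕ²(1 − fₕ)sₕ²/nₕ with Wₕ = Nₕ/N, N = 28059.
East: Wₕ = 0.33475890; term = 0.33475890²·(1 − 0.07558820)·53.1/710 = 0.0077475773.
Central: Wₕ = 0.14401796; term = 0.14401796²·(1 − 0.01979708)·66.9/80 = 0.01700143.
West: Wₕ = 0.52122314; term = 0.52122314²·(1 − 0.16047863)·81.4/2347 = 0.0079102542.
Sum = 0.032659262.
SE = √(0.032659262) = 0.1807.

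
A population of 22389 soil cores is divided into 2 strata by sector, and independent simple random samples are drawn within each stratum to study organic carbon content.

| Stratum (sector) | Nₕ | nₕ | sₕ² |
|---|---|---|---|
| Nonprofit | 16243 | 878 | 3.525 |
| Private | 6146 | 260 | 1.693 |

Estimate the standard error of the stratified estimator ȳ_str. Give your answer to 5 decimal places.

0.04969

Var(ȳ_str) = Σₕ Wₕ²(1 − fₕ)sₕ²/nₕ with Wₕ = Nₕ/N, N = 22389.
Nonprofit: Wₕ = 0.72549020; term = 0.72549020²·(1 − 0.05405405)·3.525/878 = 0.0019989136.
Private: Wₕ = 0.27450980; term = 0.27450980²·(1 − 0.04230394)·1.693/260 = 4.6992336 × 10^-4.
Sum = 0.002468837.
SE = √(0.002468837) = 0.04969.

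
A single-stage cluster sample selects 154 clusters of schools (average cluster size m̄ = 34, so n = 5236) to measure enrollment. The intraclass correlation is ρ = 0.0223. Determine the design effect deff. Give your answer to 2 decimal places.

1.74

deff = 1 + (34 − 1)·0.0223 = 1 + 0.7359 = 1.7359.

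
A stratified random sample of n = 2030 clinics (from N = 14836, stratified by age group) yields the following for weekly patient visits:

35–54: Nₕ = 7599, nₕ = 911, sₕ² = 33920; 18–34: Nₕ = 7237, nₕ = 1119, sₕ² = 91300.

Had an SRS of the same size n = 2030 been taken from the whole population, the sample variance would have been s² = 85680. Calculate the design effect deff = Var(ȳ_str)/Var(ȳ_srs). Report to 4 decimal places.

Var(ȳ_str) = Σ Wₕ²(1−fₕ)sₕ²/nₕ with Wₕ = Nₕ/14836:
  35–54: (7599/14836)²·(1−911/7599)·33920/911 = 8.59719
  18–34: (7237/14836)²·(1−1119/7237)·91300/1119 = 16.412513
  → Var(ȳ_str) = 25.009703.
Var(ȳ_srs) = (1 − 2030/14836)·85680/2030 = 36.431755.
deff = 25.009703 / 36.431755 = 0.6865.

0.6865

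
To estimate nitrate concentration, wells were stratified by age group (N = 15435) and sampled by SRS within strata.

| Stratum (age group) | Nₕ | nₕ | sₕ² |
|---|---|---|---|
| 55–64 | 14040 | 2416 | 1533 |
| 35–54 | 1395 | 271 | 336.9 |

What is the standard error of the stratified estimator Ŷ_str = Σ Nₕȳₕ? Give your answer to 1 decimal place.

10271.5

Var(Ŷ_str) = Σₕ Nₕ²(1 − fₕ)sₕ²/nₕ.
55–64: 14040²·(1 − 2416/14040)·1533/2416 = 1.0355425 × 10^8.
35–54: 1395²·(1 − 271/1395)·336.9/271 = 1.9492711 × 10^6.
Sum = 1.0550352 × 10^8.
SE = √(1.0550352 × 10^8) = 10271.5.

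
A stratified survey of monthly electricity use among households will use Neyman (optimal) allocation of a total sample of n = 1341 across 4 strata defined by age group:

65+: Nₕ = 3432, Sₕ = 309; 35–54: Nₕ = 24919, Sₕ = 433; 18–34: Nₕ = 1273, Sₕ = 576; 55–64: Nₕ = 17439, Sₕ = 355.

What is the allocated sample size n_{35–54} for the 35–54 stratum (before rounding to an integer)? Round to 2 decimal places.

770.69

Neyman allocation: nₕ = n·NₕSₕ / Σⱼ NⱼSⱼ.
Σ NⱼSⱼ = 3432·309 + 24919·433 + 1273·576 + 17439·355 = 1.8774508 × 10^7.
n_{35–54} = 1341·24919·433 / (1.8774508 × 10^7) = 770.69.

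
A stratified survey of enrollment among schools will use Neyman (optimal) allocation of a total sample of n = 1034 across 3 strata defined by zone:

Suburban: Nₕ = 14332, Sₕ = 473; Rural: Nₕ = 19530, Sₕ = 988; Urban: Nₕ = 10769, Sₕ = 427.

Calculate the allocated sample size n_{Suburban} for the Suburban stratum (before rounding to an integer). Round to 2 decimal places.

Neyman allocation: nₕ = n·NₕSₕ / Σⱼ NⱼSⱼ.
Σ NⱼSⱼ = 14332·473 + 19530·988 + 10769·427 = 3.0673039 × 10^7.
n_{Suburban} = 1034·14332·473 / (3.0673039 × 10^7) = 228.52.

228.52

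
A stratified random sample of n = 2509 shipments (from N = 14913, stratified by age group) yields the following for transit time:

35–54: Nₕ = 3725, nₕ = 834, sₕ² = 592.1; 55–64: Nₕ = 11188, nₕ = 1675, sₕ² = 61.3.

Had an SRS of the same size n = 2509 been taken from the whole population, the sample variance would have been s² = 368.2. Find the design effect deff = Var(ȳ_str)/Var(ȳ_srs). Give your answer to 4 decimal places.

Var(ȳ_str) = Σ Wₕ²(1−fₕ)sₕ²/nₕ with Wₕ = Nₕ/14913:
  35–54: (3725/14913)²·(1−834/3725)·592.1/834 = 0.034377425
  55–64: (11188/14913)²·(1−1675/11188)·61.3/1675 = 0.01751401
  → Var(ȳ_str) = 0.051891435.
Var(ȳ_srs) = (1 − 2509/14913)·368.2/2509 = 0.12206183.
deff = 0.051891435 / 0.12206183 = 0.4251.

0.4251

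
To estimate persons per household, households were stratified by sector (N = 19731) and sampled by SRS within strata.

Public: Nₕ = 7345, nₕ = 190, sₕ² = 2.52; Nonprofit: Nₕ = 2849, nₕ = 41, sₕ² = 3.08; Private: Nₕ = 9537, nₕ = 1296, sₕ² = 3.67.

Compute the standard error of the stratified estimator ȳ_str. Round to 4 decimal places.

Var(ȳ_str) = Σₕ Wₕ²(1 − fₕ)sₕ²/nₕ with Wₕ = Nₕ/N, N = 19731.
Public: Wₕ = 0.37225685; term = 0.37225685²·(1 − 0.02586794)·2.52/190 = 0.0017904005.
Nonprofit: Wₕ = 0.14439207; term = 0.14439207²·(1 − 0.01439101)·3.08/41 = 0.0015436833.
Private: Wₕ = 0.48335107; term = 0.48335107²·(1 − 0.13589179)·3.67/1296 = 5.7168206 × 10^-4.
Sum = 0.0039057659.
SE = √(0.0039057659) = 0.0625.

0.0625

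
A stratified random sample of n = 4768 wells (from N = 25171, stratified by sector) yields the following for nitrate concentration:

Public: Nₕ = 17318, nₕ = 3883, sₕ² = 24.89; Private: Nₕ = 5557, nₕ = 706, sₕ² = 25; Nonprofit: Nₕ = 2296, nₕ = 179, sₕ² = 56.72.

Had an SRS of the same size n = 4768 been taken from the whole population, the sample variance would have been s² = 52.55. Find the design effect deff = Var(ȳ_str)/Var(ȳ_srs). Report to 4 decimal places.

0.7042

Var(ȳ_str) = Σ Wₕ²(1−fₕ)sₕ²/nₕ with Wₕ = Nₕ/25171:
  Public: (17318/25171)²·(1−3883/17318)·24.89/3883 = 0.0023539215
  Private: (5557/25171)²·(1−706/5557)·25/706 = 0.001506628
  Nonprofit: (2296/25171)²·(1−179/2296)·56.72/179 = 0.0024309442
  → Var(ȳ_str) = 0.0062914937.
Var(ȳ_srs) = (1 − 4768/25171)·52.55/4768 = 0.0089336726.
deff = 0.0062914937 / 0.0089336726 = 0.7042.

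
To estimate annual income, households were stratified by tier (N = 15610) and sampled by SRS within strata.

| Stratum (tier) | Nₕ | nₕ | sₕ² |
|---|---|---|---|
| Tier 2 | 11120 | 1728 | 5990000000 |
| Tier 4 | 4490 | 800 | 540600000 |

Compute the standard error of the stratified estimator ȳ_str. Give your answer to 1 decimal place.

Var(ȳ_str) = Σₕ Wₕ²(1 − fₕ)sₕ²/nₕ with Wₕ = Nₕ/N, N = 15610.
Tier 2: Wₕ = 0.71236387; term = 0.71236387²·(1 − 0.15539568)·5990000000/1728 = 1.4857309 × 10^6.
Tier 4: Wₕ = 0.28763613; term = 0.28763613²·(1 − 0.17817372)·540600000/800 = 45946.555.
Sum = 1.5316775 × 10^6.
SE = √(1.5316775 × 10^6) = 1237.6.

1237.6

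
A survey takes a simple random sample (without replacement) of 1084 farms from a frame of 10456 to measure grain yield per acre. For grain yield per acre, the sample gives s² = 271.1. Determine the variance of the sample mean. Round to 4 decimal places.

0.2242

Under SRS without replacement, Var(ȳ) = (1 − f)·s²/n with f = n/N = 1084/10456 = 0.10367253.
Var(ȳ) = (1 − 0.10367253)·271.1/1084 = 0.89632747·0.25009225 = 0.22416455.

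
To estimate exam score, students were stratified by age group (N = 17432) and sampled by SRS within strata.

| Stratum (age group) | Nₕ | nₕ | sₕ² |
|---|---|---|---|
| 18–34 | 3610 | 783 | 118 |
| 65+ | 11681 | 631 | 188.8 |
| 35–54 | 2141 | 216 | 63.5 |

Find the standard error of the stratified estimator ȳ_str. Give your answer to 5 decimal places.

0.36897

Var(ȳ_str) = Σₕ Wₕ²(1 − fₕ)sₕ²/nₕ with Wₕ = Nₕ/N, N = 17432.
18–34: Wₕ = 0.20709041; term = 0.20709041²·(1 − 0.21689751)·118/783 = 0.005061262.
65+: Wₕ = 0.67008949; term = 0.67008949²·(1 − 0.05401935)·188.8/631 = 0.12709267.
35–54: Wₕ = 0.12282010; term = 0.12282010²·(1 − 0.10088744)·63.5/216 = 0.0039872452.
Sum = 0.13614118.
SE = √(0.13614118) = 0.36897.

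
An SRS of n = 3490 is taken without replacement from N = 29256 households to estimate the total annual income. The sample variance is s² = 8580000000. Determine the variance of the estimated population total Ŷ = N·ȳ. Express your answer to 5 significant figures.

Var(Ŷ) = N²·Var(ȳ) = N²·(1 − n/N)·s²/n.
f = 3490/29256 = 0.11929177; Var(ȳ) = 0.88070823·8580000000/3490 = 2.1651795 × 10^6.
Var(Ŷ) = 29256² · (2.1651795 × 10^6) = 1.8532064 × 10^15.

1.8532 × 10^15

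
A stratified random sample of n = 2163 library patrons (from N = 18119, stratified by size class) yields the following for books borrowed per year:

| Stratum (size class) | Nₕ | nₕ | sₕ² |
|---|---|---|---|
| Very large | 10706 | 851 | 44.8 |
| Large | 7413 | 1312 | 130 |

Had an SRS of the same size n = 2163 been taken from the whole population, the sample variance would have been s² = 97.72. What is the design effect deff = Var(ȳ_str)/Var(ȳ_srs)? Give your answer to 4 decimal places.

0.7684

Var(ȳ_str) = Σ Wₕ²(1−fₕ)sₕ²/nₕ with Wₕ = Nₕ/18119:
  Very large: (10706/18119)²·(1−851/10706)·44.8/851 = 0.016918579
  Large: (7413/18119)²·(1−1312/7413)·130/1312 = 0.013650108
  → Var(ȳ_str) = 0.030568687.
Var(ȳ_srs) = (1 − 2163/18119)·97.72/2163 = 0.03978476.
deff = 0.030568687 / 0.03978476 = 0.7684.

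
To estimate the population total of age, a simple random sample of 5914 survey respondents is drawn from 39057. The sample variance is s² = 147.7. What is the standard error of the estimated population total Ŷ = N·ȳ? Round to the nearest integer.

5686

Var(Ŷ) = N²·Var(ȳ) = N²·(1 − n/N)·s²/n.
f = 5914/39057 = 0.15141972; Var(ȳ) = 0.84858028·147.7/5914 = 0.021192984.
Var(Ŷ) = 39057² · 0.021192984 = 3.2328822 × 10^7.
SE(Ŷ) = √(3.2328822 × 10^7) = 5686.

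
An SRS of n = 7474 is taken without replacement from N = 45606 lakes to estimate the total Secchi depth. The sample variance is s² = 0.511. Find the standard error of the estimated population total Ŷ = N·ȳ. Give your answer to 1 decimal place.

344.8

Var(Ŷ) = N²·Var(ȳ) = N²·(1 − n/N)·s²/n.
f = 7474/45606 = 0.16388195; Var(ȳ) = 0.83611805·0.511/7474 = 5.7165684 × 10^-5.
Var(Ŷ) = 45606² · (5.7165684 × 10^-5) = 118899.32.
SE(Ŷ) = √(118899.32) = 344.8.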